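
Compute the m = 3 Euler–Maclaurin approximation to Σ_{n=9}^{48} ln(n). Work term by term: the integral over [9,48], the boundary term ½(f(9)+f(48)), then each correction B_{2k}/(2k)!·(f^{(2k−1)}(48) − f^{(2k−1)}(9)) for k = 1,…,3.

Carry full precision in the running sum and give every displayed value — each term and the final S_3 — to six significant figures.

S_3 ≈ 130.069

∫_9^48 ln(x) dx evaluates to 127.043.
Endpoint term: (f(9) + f(48))/2 = (2.19722 + 3.87120)/2 = 3.03421.
Running total after boundary: 130.077.
Order-1 term: 1/12 · (0.0208333 − 0.111111) = -0.00752315.
After k=1: 130.069.
Order-2 term: −1/720 · (1.80845e-05 − 0.00274348) = 3.78528e-06.
After k=2: 130.069.
Order-3 term: 1/30240 · (9.41901e-08 − 0.000406442) = -1.34374e-08.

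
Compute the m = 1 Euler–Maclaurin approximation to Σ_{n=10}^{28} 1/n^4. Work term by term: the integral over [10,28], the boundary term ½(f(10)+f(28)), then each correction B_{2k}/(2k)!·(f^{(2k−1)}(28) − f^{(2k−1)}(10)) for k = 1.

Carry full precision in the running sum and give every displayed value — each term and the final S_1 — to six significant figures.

S_1 ≈ 0.000372276

∫_10^28 1/x^4 dx evaluates to 0.000318149.
Boundary: ½(f(10) + f(28)) = ½(0.000100000 + 1.62693e-06) = 5.08135e-05.
Running total after boundary: 0.000368962.
Correction k=1: B_{2}/2! · (f^{(1)}(28) − f^{(1)}(10)) = 1/12 · (-2.32418e-07 − (-4.00000e-05)) = 3.31397e-06.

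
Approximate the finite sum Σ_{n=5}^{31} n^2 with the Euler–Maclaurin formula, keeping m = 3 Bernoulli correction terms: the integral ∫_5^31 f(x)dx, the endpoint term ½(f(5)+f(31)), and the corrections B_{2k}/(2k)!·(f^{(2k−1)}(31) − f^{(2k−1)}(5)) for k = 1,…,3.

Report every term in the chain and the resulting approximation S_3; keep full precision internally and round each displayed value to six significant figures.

S_3 ≈ 10386.0

Integral: ∫_5^31 x^2 dx = 9888.67.
Endpoint term: (f(5) + f(31))/2 = (25.0000 + 961.000)/2 = 493.000.
Integral + boundary = 10381.7.
k=1: B_{2}/(2)! × [f^{(1)}(31) − f^{(1)}(5)] = 1/12 × (62.0000 − 10.0000) = 4.33333.
Partial sum through k=1: 10386.0.
k=2: B_{4}/(4)! × [f^{(3)}(31) − f^{(3)}(5)] = −1/720 × (0.00000 − 0.00000) = 0.00000.
Partial sum through k=2: 10386.0.
k=3: B_{6}/(6)! × [f^{(5)}(31) − f^{(5)}(5)] = 1/30240 × (0.00000 − 0.00000) = 0.00000.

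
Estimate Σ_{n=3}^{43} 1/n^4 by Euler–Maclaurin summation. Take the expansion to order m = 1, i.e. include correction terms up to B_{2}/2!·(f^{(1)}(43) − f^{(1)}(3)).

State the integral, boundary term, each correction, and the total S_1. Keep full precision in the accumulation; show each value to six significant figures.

S_1 ≈ 0.0198862

The integral term ∫_3^43 1/x^4 dx = 0.0123415.
Endpoint term: (f(3) + f(43))/2 = (0.0123457 + 2.92500e-07)/2 = 0.00617299.
Running total after boundary: 0.0185145.
Order-1 term: 1/12 · (-2.72093e-08 − (-0.0164609)) = 0.00137174.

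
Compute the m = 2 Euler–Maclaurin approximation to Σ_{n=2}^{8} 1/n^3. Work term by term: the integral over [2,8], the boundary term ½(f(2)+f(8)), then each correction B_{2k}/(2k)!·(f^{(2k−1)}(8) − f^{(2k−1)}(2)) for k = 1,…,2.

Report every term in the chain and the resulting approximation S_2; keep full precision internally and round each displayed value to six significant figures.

Integral: ∫_2^8 1/x^3 dx = 0.117188.
Boundary: ½(f(2) + f(8)) = ½(0.125000 + 0.00195312) = 0.0634766.
Integral + boundary = 0.180664.
Order-1 term: 1/12 · (-0.000732422 − (-0.187500)) = 0.0155640.
After k=1: 0.196228.
Order-2 term: −1/720 · (-0.000228882 − (-0.937500)) = -0.00130177.

S_2 ≈ 0.194926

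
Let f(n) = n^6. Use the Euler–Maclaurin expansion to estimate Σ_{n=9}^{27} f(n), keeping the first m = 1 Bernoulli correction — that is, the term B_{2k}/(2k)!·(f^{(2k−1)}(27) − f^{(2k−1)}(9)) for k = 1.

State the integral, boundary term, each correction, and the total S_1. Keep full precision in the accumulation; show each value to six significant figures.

S_1 ≈ 1.69477e+09

Integral: ∫_9^27 x^6 dx = 1.49365e+09.
Boundary: ½(f(9) + f(27)) = ½(531441 + 3.87420e+08) = 1.93976e+08.
Integral + boundary = 1.68763e+09.
Order-1 term: 1/12 · (8.60934e+07 − 354294) = 7.14493e+06.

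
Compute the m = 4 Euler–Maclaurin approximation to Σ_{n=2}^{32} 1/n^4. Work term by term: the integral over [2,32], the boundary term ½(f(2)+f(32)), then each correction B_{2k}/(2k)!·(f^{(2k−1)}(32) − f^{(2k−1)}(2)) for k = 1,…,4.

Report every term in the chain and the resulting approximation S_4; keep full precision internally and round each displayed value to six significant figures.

∫_2^32 1/x^4 dx evaluates to 0.0416565.
Endpoint term: (f(2) + f(32))/2 = (0.0625000 + 9.53674e-07)/2 = 0.0312505.
Running total after boundary: 0.0729070.
Correction k=1: B_{2}/2! · (f^{(1)}(32) − f^{(1)}(2)) = 1/12 · (-1.19209e-07 − (-0.125000)) = 0.0104167.
After k=1: 0.0833236.
Correction k=2: B_{4}/4! · (f^{(3)}(32) − f^{(3)}(2)) = −1/720 · (-3.49246e-09 − (-0.937500)) = -0.00130208.
After k=2: 0.0820215.
Correction k=3: B_{6}/6! · (f^{(5)}(32) − f^{(5)}(2)) = 1/30240 · (-1.90994e-10 − (-13.1250)) = 0.000434028.
After k=3: 0.0824556.
Correction k=4: B_{8}/8! · (f^{(7)}(32) − f^{(7)}(2)) = −1/1209600 · (-1.67866e-11 − (-295.312)) = -0.000244141.

S_4 ≈ 0.0822114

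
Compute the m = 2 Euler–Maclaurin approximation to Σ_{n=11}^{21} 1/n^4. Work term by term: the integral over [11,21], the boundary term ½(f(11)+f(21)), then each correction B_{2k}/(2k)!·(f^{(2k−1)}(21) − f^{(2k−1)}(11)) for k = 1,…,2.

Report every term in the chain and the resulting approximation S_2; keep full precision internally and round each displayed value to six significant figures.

The integral term ∫_11^21 1/x^4 dx = 0.000214445.
Boundary: ½(f(11) + f(21)) = ½(6.83013e-05 + 5.14189e-06) = 3.67216e-05.
So far: 0.000251167.
Correction k=1: B_{2}/2! · (f^{(1)}(21) − f^{(1)}(11)) = 1/12 · (-9.79408e-07 − (-2.48369e-05)) = 1.98812e-06.
Partial sum through k=1: 0.000253155.
Correction k=2: B_{4}/4! · (f^{(3)}(21) − f^{(3)}(11)) = −1/720 · (-6.66264e-08 − (-6.15790e-06)) = -8.46010e-09.

S_2 ≈ 0.000253146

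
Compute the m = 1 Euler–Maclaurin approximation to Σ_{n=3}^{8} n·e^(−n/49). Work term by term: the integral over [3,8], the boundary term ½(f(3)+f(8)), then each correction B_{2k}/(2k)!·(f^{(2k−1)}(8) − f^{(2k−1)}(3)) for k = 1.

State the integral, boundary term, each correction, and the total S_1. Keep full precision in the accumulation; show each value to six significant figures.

The integral term ∫_3^8 x·e^(−x/49) dx = 24.4008.
½[f(3) + f(8)] = ½[2.82184 + 6.79493] = 4.80838.
So far: 29.2092.
Order-1 term: 1/12 · (0.710694 − 0.883024) = -0.0143608.

S_1 ≈ 29.1948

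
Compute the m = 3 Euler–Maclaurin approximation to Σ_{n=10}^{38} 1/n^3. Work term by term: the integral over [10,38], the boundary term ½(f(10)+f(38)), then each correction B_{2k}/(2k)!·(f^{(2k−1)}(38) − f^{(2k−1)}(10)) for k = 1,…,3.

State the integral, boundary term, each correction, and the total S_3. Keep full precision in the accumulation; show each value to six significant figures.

S_3 ≈ 0.00518765

∫_10^38 1/x^3 dx evaluates to 0.00465374.
Boundary: ½(f(10) + f(38)) = ½(0.00100000 + 1.82242e-05) = 0.000509112.
Integral + boundary = 0.00516285.
k=1: B_{2}/(2)! × [f^{(1)}(38) − f^{(1)}(10)] = 1/12 × (-1.43876e-06 − (-0.000300000)) = 2.48801e-05.
After k=1: 0.00518773.
k=2: B_{4}/(4)! × [f^{(3)}(38) − f^{(3)}(10)] = −1/720 × (-1.99274e-08 − (-6.00000e-05)) = -8.33057e-08.
After k=2: 0.00518765.
k=3: B_{6}/(6)! × [f^{(5)}(38) − f^{(5)}(10)] = 1/30240 × (-5.79605e-10 − (-2.52000e-05)) = 8.33314e-10.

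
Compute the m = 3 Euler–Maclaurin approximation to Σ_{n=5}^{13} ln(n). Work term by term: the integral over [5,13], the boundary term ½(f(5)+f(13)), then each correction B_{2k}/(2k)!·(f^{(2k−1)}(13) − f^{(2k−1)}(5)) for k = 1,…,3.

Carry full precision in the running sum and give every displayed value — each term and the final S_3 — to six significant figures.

∫_5^13 ln(x) dx evaluates to 17.2972.
½[f(5) + f(13)] = ½[1.60944 + 2.56495] = 2.08719.
Running total after boundary: 19.3843.
Order-1 term: 1/12 · (0.0769231 − 0.200000) = -0.0102564.
Partial sum through k=1: 19.3741.
Order-2 term: −1/720 · (0.000910332 − 0.0160000) = 2.09579e-05.
Partial sum through k=2: 19.3741.
Order-3 term: 1/30240 · (6.46390e-05 − 0.00768000) = -2.51831e-07.

S_3 ≈ 19.3741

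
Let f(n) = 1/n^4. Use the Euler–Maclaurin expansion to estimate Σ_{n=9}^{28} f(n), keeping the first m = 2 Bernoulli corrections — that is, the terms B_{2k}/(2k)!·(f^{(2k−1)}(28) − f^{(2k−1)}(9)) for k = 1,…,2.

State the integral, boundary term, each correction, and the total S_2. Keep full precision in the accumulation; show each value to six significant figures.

Integral: ∫_9^28 1/x^4 dx = 0.000442063.
Boundary: ½(f(9) + f(28)) = ½(0.000152416 + 1.62693e-06) = 7.70214e-05.
So far: 0.000519084.
Order-1 term: 1/12 · (-2.32418e-07 − (-6.77404e-05)) = 5.62566e-06.
Partial sum through k=1: 0.000524710.
Order-2 term: −1/720 · (-8.89355e-09 − (-2.50890e-05)) = -3.48335e-08.

S_2 ≈ 0.000524675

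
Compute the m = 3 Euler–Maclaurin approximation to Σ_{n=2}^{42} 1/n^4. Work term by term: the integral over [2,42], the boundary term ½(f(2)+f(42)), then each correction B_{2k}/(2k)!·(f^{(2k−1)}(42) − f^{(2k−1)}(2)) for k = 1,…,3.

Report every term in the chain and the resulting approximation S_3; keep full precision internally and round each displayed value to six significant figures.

S_3 ≈ 0.0824609

∫_2^42 1/x^4 dx evaluates to 0.0416622.
Endpoint term: (f(2) + f(42))/2 = (0.0625000 + 3.21368e-07)/2 = 0.0312502.
Running total after boundary: 0.0729123.
Correction k=1: B_{2}/2! · (f^{(1)}(42) − f^{(1)}(2)) = 1/12 · (-3.06065e-08 − (-0.125000)) = 0.0104167.
After k=1: 0.0833290.
Correction k=2: B_{4}/4! · (f^{(3)}(42) − f^{(3)}(2)) = −1/720 · (-5.20519e-10 − (-0.937500)) = -0.00130208.
After k=2: 0.0820269.
Correction k=3: B_{6}/6! · (f^{(5)}(42) − f^{(5)}(2)) = 1/30240 · (-1.65244e-11 − (-13.1250)) = 0.000434028.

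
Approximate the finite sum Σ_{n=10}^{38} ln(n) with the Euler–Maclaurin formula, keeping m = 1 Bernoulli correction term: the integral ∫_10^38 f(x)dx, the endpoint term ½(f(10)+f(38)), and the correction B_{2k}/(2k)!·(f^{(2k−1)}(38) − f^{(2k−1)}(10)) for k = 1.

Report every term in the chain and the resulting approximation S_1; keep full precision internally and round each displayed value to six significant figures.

S_1 ≈ 90.1664

∫_10^38 ln(x) dx evaluates to 87.2024.
Boundary: ½(f(10) + f(38)) = ½(2.30259 + 3.63759) = 2.97009.
Running total after boundary: 90.1725.
k=1: B_{2}/(2)! × [f^{(1)}(38) − f^{(1)}(10)] = 1/12 × (0.0263158 − 0.100000) = -0.00614035.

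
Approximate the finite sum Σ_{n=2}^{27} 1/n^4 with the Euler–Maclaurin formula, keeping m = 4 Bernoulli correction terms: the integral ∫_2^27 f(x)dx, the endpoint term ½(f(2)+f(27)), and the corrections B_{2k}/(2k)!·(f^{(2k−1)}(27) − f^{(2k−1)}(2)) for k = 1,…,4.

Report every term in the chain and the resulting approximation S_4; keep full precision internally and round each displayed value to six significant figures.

S_4 ≈ 0.0822051

The integral term ∫_2^27 1/x^4 dx = 0.0416497.
Boundary: ½(f(2) + f(27)) = ½(0.0625000 + 1.88168e-06) = 0.0312509.
So far: 0.0729007.
Order-1 term: 1/12 · (-2.78767e-07 − (-0.125000)) = 0.0104166.
After k=1: 0.0833173.
Order-2 term: −1/720 · (-1.14719e-08 − (-0.937500)) = -0.00130208.
After k=2: 0.0820152.
Order-3 term: 1/30240 · (-8.81242e-10 − (-13.1250)) = 0.000434028.
After k=3: 0.0824493.
Order-4 term: −1/1209600 · (-1.08795e-10 − (-295.312)) = -0.000244141.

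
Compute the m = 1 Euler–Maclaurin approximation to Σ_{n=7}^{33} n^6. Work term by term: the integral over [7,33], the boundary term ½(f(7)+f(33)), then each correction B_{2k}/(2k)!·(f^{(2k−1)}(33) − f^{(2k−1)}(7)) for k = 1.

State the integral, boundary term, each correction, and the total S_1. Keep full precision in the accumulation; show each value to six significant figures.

The integral term ∫_7^33 x^6 dx = 6.08823e+09.
Boundary: ½(f(7) + f(33)) = ½(117649 + 1.29147e+09) = 6.45793e+08.
Integral + boundary = 6.73402e+09.
Correction k=1: B_{2}/2! · (f^{(1)}(33) − f^{(1)}(7)) = 1/12 · (2.34812e+08 − 100842) = 1.95593e+07.

S_1 ≈ 6.75358e+09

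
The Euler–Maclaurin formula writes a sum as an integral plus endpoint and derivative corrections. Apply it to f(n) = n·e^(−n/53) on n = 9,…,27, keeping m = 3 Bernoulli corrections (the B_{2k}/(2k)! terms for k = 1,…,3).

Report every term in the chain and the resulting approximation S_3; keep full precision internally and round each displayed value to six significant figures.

Integral: ∫_9^27 x·e^(−x/53) dx = 225.263.
½[f(9) + f(27)] = ½[7.59442 + 16.2226] = 11.9085.
Integral + boundary = 237.171.
k=1: B_{2}/(2)! × [f^{(1)}(27) − f^{(1)}(9)] = 1/12 × (0.294750 − 0.700533) = -0.0338153.
Running total after k=1: 237.138.
k=2: B_{4}/(4)! × [f^{(3)}(27) − f^{(3)}(9)] = −1/720 × (0.000532724 − 0.000850189) = 4.40924e-07.
Running total after k=2: 237.138.
k=3: B_{6}/(6)! × [f^{(5)}(27) − f^{(5)}(9)] = 1/30240 × (3.41943e-07 − 5.16550e-07) = -5.77406e-12.

S_3 ≈ 237.138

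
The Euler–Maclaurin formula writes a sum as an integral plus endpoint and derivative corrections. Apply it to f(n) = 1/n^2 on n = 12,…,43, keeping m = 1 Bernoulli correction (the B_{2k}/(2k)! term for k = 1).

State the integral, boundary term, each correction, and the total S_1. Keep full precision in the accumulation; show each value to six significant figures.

S_1 ≈ 0.0639145

The integral term ∫_12^43 1/x^2 dx = 0.0600775.
Boundary: ½(f(12) + f(43)) = ½(0.00694444 + 0.000540833) = 0.00374264.
So far: 0.0638202.
Correction k=1: B_{2}/2! · (f^{(1)}(43) − f^{(1)}(12)) = 1/12 · (-2.51550e-05 − (-0.00115741)) = 9.43544e-05.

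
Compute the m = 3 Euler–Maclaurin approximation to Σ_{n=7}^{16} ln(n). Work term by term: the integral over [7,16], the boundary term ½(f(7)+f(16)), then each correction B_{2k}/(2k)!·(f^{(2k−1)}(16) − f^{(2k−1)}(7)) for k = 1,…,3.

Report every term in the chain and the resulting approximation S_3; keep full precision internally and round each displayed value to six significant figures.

∫_7^16 ln(x) dx evaluates to 21.7400.
½[f(7) + f(16)] = ½[1.94591 + 2.77259] = 2.35925.
Integral + boundary = 24.0993.
Correction k=1: B_{2}/2! · (f^{(1)}(16) − f^{(1)}(7)) = 1/12 · (0.0625000 − 0.142857) = -0.00669643.
After k=1: 24.0926.
Correction k=2: B_{4}/4! · (f^{(3)}(16) − f^{(3)}(7)) = −1/720 · (0.000488281 − 0.00583090) = 7.42031e-06.
After k=2: 24.0926.
Correction k=3: B_{6}/6! · (f^{(5)}(16) − f^{(5)}(7)) = 1/30240 · (2.28882e-05 − 0.00142798) = -4.64646e-08.

S_3 ≈ 24.0926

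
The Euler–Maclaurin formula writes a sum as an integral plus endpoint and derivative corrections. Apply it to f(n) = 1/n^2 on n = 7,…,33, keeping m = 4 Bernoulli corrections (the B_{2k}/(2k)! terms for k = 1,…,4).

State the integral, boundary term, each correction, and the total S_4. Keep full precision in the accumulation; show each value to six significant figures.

S_4 ≈ 0.123697

Integral: ∫_7^33 1/x^2 dx = 0.112554.
Boundary: ½(f(7) + f(33)) = ½(0.0204082 + 0.000918274) = 0.0106632.
So far: 0.123217.
Order-1 term: 1/12 · (-5.56529e-05 − (-0.00583090)) = 0.000481271.
Running total after k=1: 0.123699.
Order-2 term: −1/720 · (-6.13256e-07 − (-0.00142798)) = -1.98245e-06.
Running total after k=2: 0.123697.
Order-3 term: 1/30240 · (-1.68941e-08 − (-0.000874271)) = 2.89105e-08.
Running total after k=3: 0.123697.
Order-4 term: −1/1209600 · (-8.68750e-10 − (-0.000999167)) = -8.26030e-10.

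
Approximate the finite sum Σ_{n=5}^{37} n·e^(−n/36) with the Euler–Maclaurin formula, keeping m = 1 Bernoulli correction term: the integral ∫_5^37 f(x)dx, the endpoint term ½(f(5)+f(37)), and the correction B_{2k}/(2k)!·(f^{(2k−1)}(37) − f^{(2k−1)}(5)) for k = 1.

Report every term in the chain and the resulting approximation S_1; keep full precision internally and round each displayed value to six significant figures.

Integral: ∫_5^37 x·e^(−x/36) dx = 344.298.
½[f(5) + f(37)] = ½[4.35162 + 13.2386] = 8.79513.
Integral + boundary = 353.093.
Correction k=1: B_{2}/2! · (f^{(1)}(37) − f^{(1)}(5)) = 1/12 · (-0.00993892 − 0.749446) = -0.0632821.

S_1 ≈ 353.030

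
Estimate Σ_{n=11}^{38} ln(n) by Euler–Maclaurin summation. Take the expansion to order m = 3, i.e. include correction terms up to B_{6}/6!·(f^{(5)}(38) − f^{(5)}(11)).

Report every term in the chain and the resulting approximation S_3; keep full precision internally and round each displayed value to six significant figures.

S_3 ≈ 87.8638

The integral term ∫_11^38 ln(x) dx = 84.8514.
½[f(11) + f(38)] = ½[2.39790 + 3.63759] = 3.01774.
Running total after boundary: 87.8692.
k=1: B_{2}/(2)! × [f^{(1)}(38) − f^{(1)}(11)] = 1/12 × (0.0263158 − 0.0909091) = -0.00538278.
Running total after k=1: 87.8638.
k=2: B_{4}/(4)! × [f^{(3)}(38) − f^{(3)}(11)] = −1/720 × (3.64485e-05 − 0.00150263) = 2.03636e-06.
Running total after k=2: 87.8638.
k=3: B_{6}/(6)! × [f^{(5)}(38) − f^{(5)}(11)] = 1/30240 × (3.02896e-07 − 0.000149021) = -4.91793e-09.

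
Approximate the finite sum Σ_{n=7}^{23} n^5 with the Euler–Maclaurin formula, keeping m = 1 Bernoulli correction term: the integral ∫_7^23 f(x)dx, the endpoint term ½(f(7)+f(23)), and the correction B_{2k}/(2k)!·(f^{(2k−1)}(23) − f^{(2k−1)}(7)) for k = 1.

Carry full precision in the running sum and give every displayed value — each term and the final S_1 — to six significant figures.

The integral term ∫_7^23 x^5 dx = 2.46530e+07.
Boundary: ½(f(7) + f(23)) = ½(16807.0 + 6.43634e+06) = 3.22658e+06.
Integral + boundary = 2.78796e+07.
Order-1 term: 1/12 · (1.39920e+06 − 12005.0) = 115600.

S_1 ≈ 2.79952e+07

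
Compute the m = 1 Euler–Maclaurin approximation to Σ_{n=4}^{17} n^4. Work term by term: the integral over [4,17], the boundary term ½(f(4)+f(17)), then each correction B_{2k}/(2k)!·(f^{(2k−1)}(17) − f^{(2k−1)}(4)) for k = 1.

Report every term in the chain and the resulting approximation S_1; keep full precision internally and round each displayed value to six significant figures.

The integral term ∫_4^17 x^4 dx = 283767.
½[f(4) + f(17)] = ½[256.000 + 83521.0] = 41888.5.
Running total after boundary: 325655.
Order-1 term: 1/12 · (19652.0 − 256.000) = 1616.33.

S_1 ≈ 327271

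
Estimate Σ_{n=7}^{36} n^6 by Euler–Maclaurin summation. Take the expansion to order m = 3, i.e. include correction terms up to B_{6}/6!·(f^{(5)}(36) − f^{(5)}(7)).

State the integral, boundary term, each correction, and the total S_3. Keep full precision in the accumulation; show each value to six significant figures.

Integral: ∫_7^36 x^6 dx = 1.11948e+10.
Boundary: ½(f(7) + f(36)) = ½(117649 + 2.17678e+09) = 1.08845e+09.
Running total after boundary: 1.22832e+10.
Correction k=1: B_{2}/2! · (f^{(1)}(36) − f^{(1)}(7)) = 1/12 · (3.62797e+08 − 100842) = 3.02247e+07.
Running total after k=1: 1.23134e+10.
Correction k=2: B_{4}/4! · (f^{(3)}(36) − f^{(3)}(7)) = −1/720 · (5.59872e+06 − 41160.0) = -7718.83.
Running total after k=2: 1.23134e+10.
Correction k=3: B_{6}/6! · (f^{(5)}(36) − f^{(5)}(7)) = 1/30240 · (25920.0 − 5040.00) = 0.690476.

S_3 ≈ 1.23134e+10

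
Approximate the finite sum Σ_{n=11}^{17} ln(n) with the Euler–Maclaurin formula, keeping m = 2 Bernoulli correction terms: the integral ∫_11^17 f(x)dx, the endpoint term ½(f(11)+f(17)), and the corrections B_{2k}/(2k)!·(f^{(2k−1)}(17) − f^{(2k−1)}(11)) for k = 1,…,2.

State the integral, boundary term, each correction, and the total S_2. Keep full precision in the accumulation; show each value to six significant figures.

S_2 ≈ 18.4007

Integral: ∫_11^17 ln(x) dx = 15.7878.
Boundary: ½(f(11) + f(17)) = ½(2.39790 + 2.83321) = 2.61555.
Running total after boundary: 18.4033.
k=1: B_{2}/(2)! × [f^{(1)}(17) − f^{(1)}(11)] = 1/12 × (0.0588235 − 0.0909091) = -0.00267380.
After k=1: 18.4007.
k=2: B_{4}/(4)! × [f^{(3)}(17) − f^{(3)}(11)] = −1/720 × (0.000407083 − 0.00150263) = 1.52159e-06.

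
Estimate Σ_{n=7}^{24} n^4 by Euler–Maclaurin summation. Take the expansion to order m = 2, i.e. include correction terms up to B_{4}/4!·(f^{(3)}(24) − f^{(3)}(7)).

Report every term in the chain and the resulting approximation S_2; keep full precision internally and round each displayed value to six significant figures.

Integral: ∫_7^24 x^4 dx = 1.58916e+06.
Endpoint term: (f(7) + f(24))/2 = (2401.00 + 331776)/2 = 167088.
Integral + boundary = 1.75625e+06.
k=1: B_{2}/(2)! × [f^{(1)}(24) − f^{(1)}(7)] = 1/12 × (55296.0 − 1372.00) = 4493.67.
After k=1: 1.76075e+06.
k=2: B_{4}/(4)! × [f^{(3)}(24) − f^{(3)}(7)] = −1/720 × (576.000 − 168.000) = -0.566667.

S_2 ≈ 1.76074e+06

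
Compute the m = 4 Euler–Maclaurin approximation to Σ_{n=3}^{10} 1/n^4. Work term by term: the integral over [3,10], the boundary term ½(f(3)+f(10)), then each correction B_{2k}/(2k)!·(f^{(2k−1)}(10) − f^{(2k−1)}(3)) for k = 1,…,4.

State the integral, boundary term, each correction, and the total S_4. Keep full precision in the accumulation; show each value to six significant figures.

The integral term ∫_3^10 1/x^4 dx = 0.0120123.
½[f(3) + f(10)] = ½[0.0123457 + 0.000100000] = 0.00622284.
Running total after boundary: 0.0182352.
Correction k=1: B_{2}/2! · (f^{(1)}(10) − f^{(1)}(3)) = 1/12 · (-4.00000e-05 − (-0.0164609)) = 0.00136841.
Running total after k=1: 0.0196036.
Correction k=2: B_{4}/4! · (f^{(3)}(10) − f^{(3)}(3)) = −1/720 · (-1.20000e-05 − (-0.0548697)) = -7.61912e-05.
Running total after k=2: 0.0195274.
Correction k=3: B_{6}/6! · (f^{(5)}(10) − f^{(5)}(3)) = 1/30240 · (-6.72000e-06 − (-0.341411)) = 1.12898e-05.
Running total after k=3: 0.0195387.
Correction k=4: B_{8}/8! · (f^{(7)}(10) − f^{(7)}(3)) = −1/1209600 · (-6.04800e-06 − (-3.41411)) = -2.82251e-06.

S_4 ≈ 0.0195359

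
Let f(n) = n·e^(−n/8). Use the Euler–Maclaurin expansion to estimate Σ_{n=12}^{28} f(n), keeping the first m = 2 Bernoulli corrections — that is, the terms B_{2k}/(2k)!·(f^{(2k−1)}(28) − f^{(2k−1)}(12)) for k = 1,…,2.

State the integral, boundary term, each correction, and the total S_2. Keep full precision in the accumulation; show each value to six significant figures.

Integral: ∫_12^28 x·e^(−x/8) dx = 27.0040.
½[f(12) + f(28)] = ½[2.67756 + 0.845527] = 1.76154.
So far: 28.7655.
Order-1 term: 1/12 · (-0.0754935 − (-0.111565)) = 0.00300597.
After k=1: 28.7685.
Order-2 term: −1/720 · (-0.000235917 − 0.00522961) = 7.59101e-06.

S_2 ≈ 28.7685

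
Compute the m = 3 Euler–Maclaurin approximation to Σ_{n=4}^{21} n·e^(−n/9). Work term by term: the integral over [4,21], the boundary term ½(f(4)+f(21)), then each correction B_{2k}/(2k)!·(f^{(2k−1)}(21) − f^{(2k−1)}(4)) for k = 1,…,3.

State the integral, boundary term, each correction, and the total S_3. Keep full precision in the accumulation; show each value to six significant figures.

S_3 ≈ 51.0958

The integral term ∫_4^21 x·e^(−x/9) dx = 48.8357.
Endpoint term: (f(4) + f(21))/2 = (2.56472 + 2.03641)/2 = 2.30057.
Integral + boundary = 51.1362.
Correction k=1: B_{2}/2! · (f^{(1)}(21) − f^{(1)}(4)) = 1/12 · (-0.129296 − 0.356211) = -0.0404589.
After k=1: 51.0958.
Correction k=2: B_{4}/4! · (f^{(3)}(21) − f^{(3)}(4)) = −1/720 · (0.000798123 − 0.0202293) = 2.69877e-05.
After k=2: 51.0958.
Correction k=3: B_{6}/6! · (f^{(5)}(21) − f^{(5)}(4)) = 1/30240 · (3.94135e-05 − 0.000445196) = -1.34187e-08.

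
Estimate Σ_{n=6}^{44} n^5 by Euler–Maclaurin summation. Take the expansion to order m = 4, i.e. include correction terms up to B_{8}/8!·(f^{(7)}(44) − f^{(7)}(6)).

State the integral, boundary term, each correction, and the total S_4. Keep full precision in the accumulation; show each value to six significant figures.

∫_6^44 x^5 dx evaluates to 1.20938e+09.
Endpoint term: (f(6) + f(44))/2 = (7776.00 + 1.64916e+08)/2 = 8.24620e+07.
Integral + boundary = 1.29184e+09.
k=1: B_{2}/(2)! × [f^{(1)}(44) − f^{(1)}(6)] = 1/12 × (1.87405e+07 − 6480.00) = 1.56117e+06.
After k=1: 1.29340e+09.
k=2: B_{4}/(4)! × [f^{(3)}(44) − f^{(3)}(6)] = −1/720 × (116160 − 2160.00) = -158.333.
After k=2: 1.29340e+09.
k=3: B_{6}/(6)! × [f^{(5)}(44) − f^{(5)}(6)] = 1/30240 × (120.000 − 120.000) = 0.00000.
After k=3: 1.29340e+09.
k=4: B_{8}/(8)! × [f^{(7)}(44) − f^{(7)}(6)] = −1/1209600 × (0.00000 − 0.00000) = 0.00000.

S_4 ≈ 1.29340e+09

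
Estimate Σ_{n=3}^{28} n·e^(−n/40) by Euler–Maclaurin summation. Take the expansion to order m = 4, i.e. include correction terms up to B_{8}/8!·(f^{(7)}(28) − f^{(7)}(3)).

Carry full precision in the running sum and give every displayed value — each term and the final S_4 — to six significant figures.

Integral: ∫_3^28 x·e^(−x/40) dx = 245.007.
Endpoint term: (f(3) + f(28))/2 = (2.78323 + 13.9044)/2 = 8.34381.
Running total after boundary: 253.351.
Order-1 term: 1/12 · (0.148976 − 0.858163) = -0.0590989.
After k=1: 253.291.
Order-2 term: −1/720 · (0.000713841 − 0.00169603) = 1.36415e-06.
After k=2: 253.291.
Order-3 term: 1/30240 · (8.34108e-07 − 1.78482e-06) = -3.14389e-11.
After k=3: 253.291.
Order-4 term: −1/1209600 · (7.63791e-10 − 1.56851e-09) = 6.65278e-16.

S_4 ≈ 253.291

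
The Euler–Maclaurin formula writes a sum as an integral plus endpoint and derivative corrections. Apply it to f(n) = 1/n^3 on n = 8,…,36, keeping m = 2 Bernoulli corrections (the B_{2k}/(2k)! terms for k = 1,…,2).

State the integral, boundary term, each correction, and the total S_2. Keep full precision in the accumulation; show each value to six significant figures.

∫_8^36 1/x^3 dx evaluates to 0.00742670.
Endpoint term: (f(8) + f(36))/2 = (0.00195312 + 2.14335e-05)/2 = 0.000987279.
So far: 0.00841398.
Correction k=1: B_{2}/2! · (f^{(1)}(36) − f^{(1)}(8)) = 1/12 · (-1.78612e-06 − (-0.000732422)) = 6.08863e-05.
Running total after k=1: 0.00847486.
Correction k=2: B_{4}/4! · (f^{(3)}(36) − f^{(3)}(8)) = −1/720 · (-2.75636e-08 − (-0.000228882)) = -3.17853e-07.

S_2 ≈ 0.00847455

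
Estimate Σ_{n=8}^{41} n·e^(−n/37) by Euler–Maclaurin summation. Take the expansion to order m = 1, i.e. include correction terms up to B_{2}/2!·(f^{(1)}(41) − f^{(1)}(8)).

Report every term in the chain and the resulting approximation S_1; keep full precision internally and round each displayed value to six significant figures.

S_1 ≈ 398.286

The integral term ∫_8^41 x·e^(−x/37) dx = 388.351.
Endpoint term: (f(8) + f(41))/2 = (6.44449 + 13.5375)/2 = 9.99100.
Integral + boundary = 398.342.
Order-1 term: 1/12 · (-0.0356955 − 0.631386) = -0.0555901.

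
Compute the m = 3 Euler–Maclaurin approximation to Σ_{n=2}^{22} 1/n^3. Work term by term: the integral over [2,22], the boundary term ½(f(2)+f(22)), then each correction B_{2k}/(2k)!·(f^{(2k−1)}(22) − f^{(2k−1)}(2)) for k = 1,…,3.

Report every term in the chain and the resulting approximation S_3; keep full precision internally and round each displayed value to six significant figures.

Integral: ∫_2^22 1/x^3 dx = 0.123967.
½[f(2) + f(22)] = ½[0.125000 + 9.39144e-05] = 0.0625470.
So far: 0.186514.
k=1: B_{2}/(2)! × [f^{(1)}(22) − f^{(1)}(2)] = 1/12 × (-1.28065e-05 − (-0.187500)) = 0.0156239.
After k=1: 0.202138.
k=2: B_{4}/(4)! × [f^{(3)}(22) − f^{(3)}(2)] = −1/720 × (-5.29194e-07 − (-0.937500)) = -0.00130208.
After k=2: 0.200836.
k=3: B_{6}/(6)! × [f^{(5)}(22) − f^{(5)}(2)] = 1/30240 × (-4.59218e-08 − (-9.84375)) = 0.000325521.

S_3 ≈ 0.201161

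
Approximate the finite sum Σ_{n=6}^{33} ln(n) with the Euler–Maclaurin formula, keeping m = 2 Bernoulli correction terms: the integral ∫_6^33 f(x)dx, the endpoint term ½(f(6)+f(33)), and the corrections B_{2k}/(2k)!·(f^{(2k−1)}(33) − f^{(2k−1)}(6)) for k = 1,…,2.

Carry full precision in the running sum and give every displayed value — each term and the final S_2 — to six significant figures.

∫_6^33 ln(x) dx evaluates to 77.6342.
Boundary: ½(f(6) + f(33)) = ½(1.79176 + 3.49651) = 2.64413.
So far: 80.2783.
Order-1 term: 1/12 · (0.0303030 − 0.166667) = -0.0113636.
Partial sum through k=1: 80.2670.
Order-2 term: −1/720 · (5.56529e-05 − 0.00925926) = 1.27828e-05.

S_2 ≈ 80.2670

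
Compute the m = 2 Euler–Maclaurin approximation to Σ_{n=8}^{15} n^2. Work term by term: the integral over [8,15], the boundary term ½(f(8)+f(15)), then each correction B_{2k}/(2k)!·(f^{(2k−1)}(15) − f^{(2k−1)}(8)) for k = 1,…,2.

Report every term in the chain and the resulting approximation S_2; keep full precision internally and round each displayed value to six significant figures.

S_2 ≈ 1100.00

∫_8^15 x^2 dx evaluates to 954.333.
Boundary: ½(f(8) + f(15)) = ½(64.0000 + 225.000) = 144.500.
Integral + boundary = 1098.83.
k=1: B_{2}/(2)! × [f^{(1)}(15) − f^{(1)}(8)] = 1/12 × (30.0000 − 16.0000) = 1.16667.
Partial sum through k=1: 1100.00.
k=2: B_{4}/(4)! × [f^{(3)}(15) − f^{(3)}(8)] = −1/720 × (0.00000 − 0.00000) = 0.00000.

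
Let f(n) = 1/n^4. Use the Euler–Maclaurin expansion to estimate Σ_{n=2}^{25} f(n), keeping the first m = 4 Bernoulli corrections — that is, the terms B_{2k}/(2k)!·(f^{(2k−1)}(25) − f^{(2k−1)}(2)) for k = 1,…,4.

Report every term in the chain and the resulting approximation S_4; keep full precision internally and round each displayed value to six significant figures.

The integral term ∫_2^25 1/x^4 dx = 0.0416453.
Endpoint term: (f(2) + f(25))/2 = (0.0625000 + 2.56000e-06)/2 = 0.0312513.
Integral + boundary = 0.0728966.
Order-1 term: 1/12 · (-4.09600e-07 − (-0.125000)) = 0.0104166.
Running total after k=1: 0.0833132.
Order-2 term: −1/720 · (-1.96608e-08 − (-0.937500)) = -0.00130208.
Running total after k=2: 0.0820112.
Order-3 term: 1/30240 · (-1.76161e-09 − (-13.1250)) = 0.000434028.
Running total after k=3: 0.0824452.
Order-4 term: −1/1209600 · (-2.53672e-10 − (-295.312)) = -0.000244141.

S_4 ≈ 0.0822010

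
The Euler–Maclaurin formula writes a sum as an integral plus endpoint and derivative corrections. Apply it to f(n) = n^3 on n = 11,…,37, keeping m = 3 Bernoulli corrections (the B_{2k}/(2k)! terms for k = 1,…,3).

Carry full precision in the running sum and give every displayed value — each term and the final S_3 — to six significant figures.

Integral: ∫_11^37 x^3 dx = 464880.
Endpoint term: (f(11) + f(37))/2 = (1331.00 + 50653.0)/2 = 25992.0.
So far: 490872.
Correction k=1: B_{2}/2! · (f^{(1)}(37) − f^{(1)}(11)) = 1/12 · (4107.00 − 363.000) = 312.000.
After k=1: 491184.
Correction k=2: B_{4}/4! · (f^{(3)}(37) − f^{(3)}(11)) = −1/720 · (6.00000 − 6.00000) = 0.00000.
After k=2: 491184.
Correction k=3: B_{6}/6! · (f^{(5)}(37) − f^{(5)}(11)) = 1/30240 · (0.00000 − 0.00000) = 0.00000.

S_3 ≈ 491184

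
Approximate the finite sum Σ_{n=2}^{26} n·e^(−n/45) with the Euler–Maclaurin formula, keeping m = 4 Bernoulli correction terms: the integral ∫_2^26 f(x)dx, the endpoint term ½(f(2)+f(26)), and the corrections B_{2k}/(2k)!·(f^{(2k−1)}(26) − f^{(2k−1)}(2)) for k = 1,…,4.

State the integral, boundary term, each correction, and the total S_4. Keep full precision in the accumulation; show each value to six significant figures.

S_4 ≈ 238.398

The integral term ∫_2^26 x·e^(−x/45) dx = 230.203.
Endpoint term: (f(2) + f(26))/2 = (1.91306 + 14.5897)/2 = 8.25140.
Integral + boundary = 238.455.
Order-1 term: 1/12 · (0.236927 − 0.914016) = -0.0564241.
Partial sum through k=1: 238.398.
Order-2 term: −1/720 · (0.000671217 − 0.00139609) = 1.00676e-06.
Partial sum through k=2: 238.398.
Order-3 term: 1/30240 · (6.05152e-07 − 1.15595e-06) = -1.82143e-11.
Partial sum through k=3: 238.398.
Order-4 term: −1/1209600 · (4.33995e-10 − 8.01226e-10) = 3.03597e-16.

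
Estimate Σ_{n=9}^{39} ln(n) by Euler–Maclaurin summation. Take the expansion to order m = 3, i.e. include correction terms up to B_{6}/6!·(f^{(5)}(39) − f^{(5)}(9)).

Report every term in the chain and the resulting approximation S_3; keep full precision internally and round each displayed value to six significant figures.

S_3 ≈ 96.0272

∫_9^39 ln(x) dx evaluates to 93.1039.
Boundary: ½(f(9) + f(39)) = ½(2.19722 + 3.66356) = 2.93039.
Running total after boundary: 96.0343.
k=1: B_{2}/(2)! × [f^{(1)}(39) − f^{(1)}(9)] = 1/12 × (0.0256410 − 0.111111) = -0.00712251.
Partial sum through k=1: 96.0272.
k=2: B_{4}/(4)! × [f^{(3)}(39) − f^{(3)}(9)] = −1/720 × (3.37160e-05 − 0.00274348) = 3.76357e-06.
Partial sum through k=2: 96.0272.
k=3: B_{6}/(6)! × [f^{(5)}(39) − f^{(5)}(9)] = 1/30240 × (2.66004e-07 − 0.000406442) = -1.34317e-08.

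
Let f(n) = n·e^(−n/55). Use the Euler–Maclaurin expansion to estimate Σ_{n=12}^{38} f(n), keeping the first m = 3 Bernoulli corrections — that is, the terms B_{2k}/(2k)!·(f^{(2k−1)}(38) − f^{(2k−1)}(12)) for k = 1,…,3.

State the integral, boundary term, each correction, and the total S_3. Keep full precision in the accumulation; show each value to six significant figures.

S_3 ≈ 413.739

Integral: ∫_12^38 x·e^(−x/55) dx = 399.433.
½[f(12) + f(38)] = ½[9.64775 + 19.0426] = 14.3452.
Integral + boundary = 413.778.
Correction k=1: B_{2}/2! · (f^{(1)}(38) − f^{(1)}(12)) = 1/12 · (0.154892 − 0.628566) = -0.0394728.
Partial sum through k=1: 413.739.
Correction k=2: B_{4}/4! · (f^{(3)}(38) − f^{(3)}(12)) = −1/720 · (0.000382523 − 0.000739347) = 4.95589e-07.
Partial sum through k=2: 413.739.
Correction k=3: B_{6}/6! · (f^{(5)}(38) − f^{(5)}(12)) = 1/30240 · (2.35981e-07 − 4.20133e-07) = -6.08970e-12.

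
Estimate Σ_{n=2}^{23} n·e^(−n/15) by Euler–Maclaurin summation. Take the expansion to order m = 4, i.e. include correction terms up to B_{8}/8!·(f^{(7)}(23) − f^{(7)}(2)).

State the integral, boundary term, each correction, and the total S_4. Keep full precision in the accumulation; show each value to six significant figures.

S_4 ≈ 103.439

Integral: ∫_2^23 x·e^(−x/15) dx = 100.155.
Boundary: ½(f(2) + f(23)) = ½(1.75035 + 4.96375) = 3.35705.
Integral + boundary = 103.512.
k=1: B_{2}/(2)! × [f^{(1)}(23) − f^{(1)}(2)] = 1/12 × (-0.115101 − 0.758484) = -0.0727987.
Running total after k=1: 103.439.
k=2: B_{4}/(4)! × [f^{(3)}(23) − f^{(3)}(2)] = −1/720 × (0.00140679 − 0.0111504) = 1.35327e-05.
Running total after k=2: 103.439.
k=3: B_{6}/(6)! × [f^{(5)}(23) − f^{(5)}(2)] = 1/30240 × (1.47784e-05 − 8.41319e-05) = -2.29343e-09.
Running total after k=3: 103.439.
k=4: B_{8}/(8)! × [f^{(7)}(23) − f^{(7)}(2)] = −1/1209600 × (1.03575e-07 − 5.27585e-07) = 3.50537e-13.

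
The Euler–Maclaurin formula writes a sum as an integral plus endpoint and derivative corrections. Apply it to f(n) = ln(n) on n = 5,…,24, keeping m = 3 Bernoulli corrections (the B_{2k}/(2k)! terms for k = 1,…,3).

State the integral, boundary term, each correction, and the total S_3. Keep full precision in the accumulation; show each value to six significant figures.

The integral term ∫_5^24 ln(x) dx = 49.2261.
Endpoint term: (f(5) + f(24))/2 = (1.60944 + 3.17805)/2 = 2.39375.
Running total after boundary: 51.6198.
Correction k=1: B_{2}/2! · (f^{(1)}(24) − f^{(1)}(5)) = 1/12 · (0.0416667 − 0.200000) = -0.0131944.
Running total after k=1: 51.6067.
Correction k=2: B_{4}/4! · (f^{(3)}(24) − f^{(3)}(5)) = −1/720 · (0.000144676 − 0.0160000) = 2.20213e-05.
Running total after k=2: 51.6067.
Correction k=3: B_{6}/6! · (f^{(5)}(24) − f^{(5)}(5)) = 1/30240 · (3.01408e-06 − 0.00768000) = -2.53869e-07.

S_3 ≈ 51.6067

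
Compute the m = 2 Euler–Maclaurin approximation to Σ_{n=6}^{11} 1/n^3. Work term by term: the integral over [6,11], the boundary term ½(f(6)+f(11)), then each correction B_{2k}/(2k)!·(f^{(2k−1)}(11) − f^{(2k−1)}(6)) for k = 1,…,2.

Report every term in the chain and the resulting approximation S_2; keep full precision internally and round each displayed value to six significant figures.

∫_6^11 1/x^3 dx evaluates to 0.00975666.
Boundary: ½(f(6) + f(11)) = ½(0.00462963 + 0.000751315) = 0.00269047.
Running total after boundary: 0.0124471.
Correction k=1: B_{2}/2! · (f^{(1)}(11) − f^{(1)}(6)) = 1/12 · (-0.000204904 − (-0.00231481)) = 0.000175826.
Partial sum through k=1: 0.0126230.
Correction k=2: B_{4}/4! · (f^{(3)}(11) − f^{(3)}(6)) = −1/720 · (-3.38684e-05 − (-0.00128601)) = -1.73908e-06.

S_2 ≈ 0.0126212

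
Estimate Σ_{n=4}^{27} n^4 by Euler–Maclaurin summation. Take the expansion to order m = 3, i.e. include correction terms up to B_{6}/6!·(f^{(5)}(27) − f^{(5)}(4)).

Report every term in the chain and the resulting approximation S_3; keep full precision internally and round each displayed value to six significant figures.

∫_4^27 x^4 dx evaluates to 2.86958e+06.
½[f(4) + f(27)] = ½[256.000 + 531441] = 265848.
Running total after boundary: 3.13543e+06.
k=1: B_{2}/(2)! × [f^{(1)}(27) − f^{(1)}(4)] = 1/12 × (78732.0 − 256.000) = 6539.67.
Running total after k=1: 3.14196e+06.
k=2: B_{4}/(4)! × [f^{(3)}(27) − f^{(3)}(4)] = −1/720 × (648.000 − 96.0000) = -0.766667.
Running total after k=2: 3.14196e+06.
k=3: B_{6}/(6)! × [f^{(5)}(27) − f^{(5)}(4)] = 1/30240 × (0.00000 − 0.00000) = 0.00000.

S_3 ≈ 3.14196e+06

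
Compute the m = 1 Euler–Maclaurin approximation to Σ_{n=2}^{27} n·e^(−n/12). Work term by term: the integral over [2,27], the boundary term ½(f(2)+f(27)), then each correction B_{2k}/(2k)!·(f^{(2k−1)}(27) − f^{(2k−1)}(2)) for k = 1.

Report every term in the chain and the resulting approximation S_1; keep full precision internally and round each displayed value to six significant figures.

The integral term ∫_2^27 x·e^(−x/12) dx = 92.8821.
Endpoint term: (f(2) + f(27))/2 = (1.69296 + 2.84578)/2 = 2.26937.
So far: 95.1515.
Correction k=1: B_{2}/2! · (f^{(1)}(27) − f^{(1)}(2)) = 1/12 · (-0.131749 − 0.705401) = -0.0697625.

S_1 ≈ 95.0817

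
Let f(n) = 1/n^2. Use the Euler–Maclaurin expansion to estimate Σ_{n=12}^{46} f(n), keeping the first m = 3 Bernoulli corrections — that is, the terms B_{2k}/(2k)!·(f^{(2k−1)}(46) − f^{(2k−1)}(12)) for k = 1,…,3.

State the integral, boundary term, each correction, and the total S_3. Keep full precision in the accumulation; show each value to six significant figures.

S_3 ≈ 0.0653973

∫_12^46 1/x^2 dx evaluates to 0.0615942.
½[f(12) + f(46)] = ½[0.00694444 + 0.000472590] = 0.00370852.
Integral + boundary = 0.0653027.
Correction k=1: B_{2}/2! · (f^{(1)}(46) − f^{(1)}(12)) = 1/12 · (-2.05474e-05 − (-0.00115741)) = 9.47383e-05.
Running total after k=1: 0.0653975.
Correction k=2: B_{4}/4! · (f^{(3)}(46) − f^{(3)}(12)) = −1/720 · (-1.16526e-07 − (-9.64506e-05)) = -1.33797e-07.
Running total after k=2: 0.0653973.
Correction k=3: B_{6}/6! · (f^{(5)}(46) − f^{(5)}(12)) = 1/30240 · (-1.65207e-09 − (-2.00939e-05)) = 6.64425e-10.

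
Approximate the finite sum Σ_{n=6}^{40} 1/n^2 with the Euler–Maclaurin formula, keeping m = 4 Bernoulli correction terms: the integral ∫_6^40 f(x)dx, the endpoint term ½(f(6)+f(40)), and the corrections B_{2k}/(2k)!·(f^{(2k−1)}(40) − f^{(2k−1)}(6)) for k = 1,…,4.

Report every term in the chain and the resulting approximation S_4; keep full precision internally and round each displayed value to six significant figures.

The integral term ∫_6^40 1/x^2 dx = 0.141667.
Boundary: ½(f(6) + f(40)) = ½(0.0277778 + 0.000625000) = 0.0142014.
Running total after boundary: 0.155868.
Correction k=1: B_{2}/2! · (f^{(1)}(40) − f^{(1)}(6)) = 1/12 · (-3.12500e-05 − (-0.00925926)) = 0.000769001.
Running total after k=1: 0.156637.
Correction k=2: B_{4}/4! · (f^{(3)}(40) − f^{(3)}(6)) = −1/720 · (-2.34375e-07 − (-0.00308642)) = -4.28637e-06.
Running total after k=2: 0.156633.
Correction k=3: B_{6}/6! · (f^{(5)}(40) − f^{(5)}(6)) = 1/30240 · (-4.39453e-09 − (-0.00257202)) = 8.50533e-08.
Running total after k=3: 0.156633.
Correction k=4: B_{8}/8! · (f^{(7)}(40) − f^{(7)}(6)) = −1/1209600 · (-1.53809e-10 − (-0.00400091)) = -3.30763e-09.

S_4 ≈ 0.156633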